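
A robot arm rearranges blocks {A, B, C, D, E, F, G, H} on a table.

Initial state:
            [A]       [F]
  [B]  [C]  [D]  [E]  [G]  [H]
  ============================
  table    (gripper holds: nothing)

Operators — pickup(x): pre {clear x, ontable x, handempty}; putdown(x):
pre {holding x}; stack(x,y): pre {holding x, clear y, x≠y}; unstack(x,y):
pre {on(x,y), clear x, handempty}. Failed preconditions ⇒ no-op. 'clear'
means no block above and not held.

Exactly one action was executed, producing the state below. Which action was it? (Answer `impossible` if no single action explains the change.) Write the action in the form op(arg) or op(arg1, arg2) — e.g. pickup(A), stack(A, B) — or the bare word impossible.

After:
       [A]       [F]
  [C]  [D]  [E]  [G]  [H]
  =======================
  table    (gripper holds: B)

target: towers=[C; D/A; E; G/F; H] holding=B
     unstack(A, D) → towers=[B; C; D; E; G/F; H] holding=A
         pickup(E) → towers=[B; C; D/A; G/F; H] holding=E
         pickup(H) → towers=[B; C; D/A; E; G/F] holding=H
         pickup(B) → towers=[C; D/A; E; G/F; H] holding=B  ← match
     unstack(F, G) → towers=[B; C; D/A; E; G; H] holding=F
         pickup(C) → towers=[B; D/A; E; G/F; H] holding=C

pickup(B)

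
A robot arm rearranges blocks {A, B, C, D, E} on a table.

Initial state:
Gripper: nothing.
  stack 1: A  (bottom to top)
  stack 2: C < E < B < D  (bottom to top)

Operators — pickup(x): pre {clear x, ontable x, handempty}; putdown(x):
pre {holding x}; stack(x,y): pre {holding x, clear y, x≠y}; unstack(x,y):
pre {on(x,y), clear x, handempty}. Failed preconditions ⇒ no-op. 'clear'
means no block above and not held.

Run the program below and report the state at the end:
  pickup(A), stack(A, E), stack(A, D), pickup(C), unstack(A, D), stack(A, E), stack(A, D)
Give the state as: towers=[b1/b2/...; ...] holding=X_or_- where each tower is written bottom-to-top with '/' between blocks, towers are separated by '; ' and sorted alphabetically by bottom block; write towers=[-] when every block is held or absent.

step 1 (pickup(A)): towers=[C/E/B/D] holding=A
step 2 (stack(A, E)) [no-op]: towers=[C/E/B/D] holding=A
step 3 (stack(A, D)): towers=[C/E/B/D/A] holding=-
step 4 (pickup(C)) [no-op]: towers=[C/E/B/D/A] holding=-
step 5 (unstack(A, D)): towers=[C/E/B/D] holding=A
step 6 (stack(A, E)) [no-op]: towers=[C/E/B/D] holding=A
step 7 (stack(A, D)): towers=[C/E/B/D/A] holding=-

towers=[C/E/B/D/A] holding=-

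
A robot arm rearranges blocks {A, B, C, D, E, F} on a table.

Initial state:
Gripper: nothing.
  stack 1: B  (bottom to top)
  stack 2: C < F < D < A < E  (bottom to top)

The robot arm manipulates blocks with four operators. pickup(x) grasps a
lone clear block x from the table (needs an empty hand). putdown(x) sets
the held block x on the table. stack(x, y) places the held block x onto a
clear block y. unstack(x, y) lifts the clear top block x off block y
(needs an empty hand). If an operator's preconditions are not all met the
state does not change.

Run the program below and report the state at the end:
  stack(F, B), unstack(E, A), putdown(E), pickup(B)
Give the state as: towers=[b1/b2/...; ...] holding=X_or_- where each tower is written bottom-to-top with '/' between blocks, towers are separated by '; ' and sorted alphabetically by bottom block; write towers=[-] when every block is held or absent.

towers=[C/F/D/A; E] holding=B

step 1 (stack(F, B)) [no-op]: towers=[B; C/F/D/A/E] holding=-
step 2 (unstack(E, A)): towers=[B; C/F/D/A] holding=E
step 3 (putdown(E)): towers=[B; C/F/D/A; E] holding=-
step 4 (pickup(B)): towers=[C/F/D/A; E] holding=B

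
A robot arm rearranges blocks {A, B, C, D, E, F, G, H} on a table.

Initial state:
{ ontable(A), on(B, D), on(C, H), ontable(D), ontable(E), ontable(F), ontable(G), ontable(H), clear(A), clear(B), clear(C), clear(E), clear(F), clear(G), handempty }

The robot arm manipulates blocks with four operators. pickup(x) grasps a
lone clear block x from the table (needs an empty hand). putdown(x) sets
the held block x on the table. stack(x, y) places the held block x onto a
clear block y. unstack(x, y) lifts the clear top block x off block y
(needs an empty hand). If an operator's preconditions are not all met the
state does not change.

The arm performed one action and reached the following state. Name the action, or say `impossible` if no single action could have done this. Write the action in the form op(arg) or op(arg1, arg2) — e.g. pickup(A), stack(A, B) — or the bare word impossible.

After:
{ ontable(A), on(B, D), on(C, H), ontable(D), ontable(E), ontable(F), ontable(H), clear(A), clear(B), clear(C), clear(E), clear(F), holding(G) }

pickup(G)

target: towers=[A; D/B; E; F; H/C] holding=G
         pickup(G) → towers=[A; D/B; E; F; H/C] holding=G  ← match
         pickup(A) → towers=[D/B; E; F; G; H/C] holding=A
         pickup(E) → towers=[A; D/B; F; G; H/C] holding=E
     unstack(B, D) → towers=[A; D; E; F; G; H/C] holding=B
         pickup(F) → towers=[A; D/B; E; G; H/C] holding=F
     unstack(C, H) → towers=[A; D/B; E; F; G; H] holding=C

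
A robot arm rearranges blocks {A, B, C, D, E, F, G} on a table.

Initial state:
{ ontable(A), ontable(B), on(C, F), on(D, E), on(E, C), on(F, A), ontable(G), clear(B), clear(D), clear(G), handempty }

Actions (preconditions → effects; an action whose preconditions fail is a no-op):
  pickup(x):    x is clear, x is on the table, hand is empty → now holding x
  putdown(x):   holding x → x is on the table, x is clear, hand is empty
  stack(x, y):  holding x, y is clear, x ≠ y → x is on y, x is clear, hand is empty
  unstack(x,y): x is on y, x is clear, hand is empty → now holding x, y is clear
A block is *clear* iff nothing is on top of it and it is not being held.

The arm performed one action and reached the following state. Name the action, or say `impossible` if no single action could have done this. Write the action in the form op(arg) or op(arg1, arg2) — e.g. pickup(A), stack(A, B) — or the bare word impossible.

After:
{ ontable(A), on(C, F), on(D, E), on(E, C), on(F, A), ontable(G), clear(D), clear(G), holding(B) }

pickup(B)

target: towers=[A/F/C/E/D; G] holding=B
         pickup(B) → towers=[A/F/C/E/D; G] holding=B  ← match
         pickup(G) → towers=[A/F/C/E/D; B] holding=G
     unstack(D, E) → towers=[A/F/C/E; B; G] holding=D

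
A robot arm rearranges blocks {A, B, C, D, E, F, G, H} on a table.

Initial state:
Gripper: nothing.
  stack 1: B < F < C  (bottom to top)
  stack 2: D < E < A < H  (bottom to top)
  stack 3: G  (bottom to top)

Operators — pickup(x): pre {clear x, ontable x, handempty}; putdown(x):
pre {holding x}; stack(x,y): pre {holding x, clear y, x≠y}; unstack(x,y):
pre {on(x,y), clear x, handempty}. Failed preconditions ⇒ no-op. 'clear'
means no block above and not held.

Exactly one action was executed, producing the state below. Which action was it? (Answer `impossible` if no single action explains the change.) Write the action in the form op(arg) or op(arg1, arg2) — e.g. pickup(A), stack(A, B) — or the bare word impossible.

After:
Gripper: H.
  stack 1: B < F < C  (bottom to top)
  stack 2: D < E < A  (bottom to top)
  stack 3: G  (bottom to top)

target: towers=[B/F/C; D/E/A; G] holding=H
         pickup(G) → towers=[B/F/C; D/E/A/H] holding=G
     unstack(H, A) → towers=[B/F/C; D/E/A; G] holding=H  ← match
     unstack(C, F) → towers=[B/F; D/E/A/H; G] holding=C

unstack(H, A)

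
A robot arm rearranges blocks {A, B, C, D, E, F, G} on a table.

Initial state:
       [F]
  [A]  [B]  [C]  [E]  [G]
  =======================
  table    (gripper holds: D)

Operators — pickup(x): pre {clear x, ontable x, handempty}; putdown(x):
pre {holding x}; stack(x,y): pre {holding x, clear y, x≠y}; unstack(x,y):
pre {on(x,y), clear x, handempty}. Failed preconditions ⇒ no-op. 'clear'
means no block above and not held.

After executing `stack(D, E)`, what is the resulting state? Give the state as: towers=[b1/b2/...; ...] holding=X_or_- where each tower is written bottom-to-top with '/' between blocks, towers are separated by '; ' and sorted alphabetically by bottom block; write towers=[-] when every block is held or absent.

towers=[A; B/F; C; E/D; G] holding=-

before: towers=[A; B/F; C; E; G] holding=D
pre[stack(D, E)]: holding(D) ok, clear(E) ok, D≠E ok
all met → apply stack(D, E)
after:  towers=[A; B/F; C; E/D; G] holding=-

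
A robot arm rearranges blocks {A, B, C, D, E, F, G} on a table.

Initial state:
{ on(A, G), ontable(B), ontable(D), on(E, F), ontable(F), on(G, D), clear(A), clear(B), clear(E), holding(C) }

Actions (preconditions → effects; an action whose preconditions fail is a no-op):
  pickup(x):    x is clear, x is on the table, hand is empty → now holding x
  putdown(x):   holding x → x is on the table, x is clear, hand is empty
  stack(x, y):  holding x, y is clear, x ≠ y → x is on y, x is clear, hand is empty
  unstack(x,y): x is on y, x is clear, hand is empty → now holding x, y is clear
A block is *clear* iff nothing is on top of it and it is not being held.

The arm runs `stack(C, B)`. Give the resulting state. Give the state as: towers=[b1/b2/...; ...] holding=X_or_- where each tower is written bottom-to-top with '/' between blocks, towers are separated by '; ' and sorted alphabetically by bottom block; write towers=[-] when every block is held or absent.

towers=[B/C; D/G/A; F/E] holding=-

before: towers=[B; D/G/A; F/E] holding=C
pre[stack(C, B)]: holding(C) yes, clear(B) yes, C≠B yes
all met → apply stack(C, B)
after:  towers=[B/C; D/G/A; F/E] holding=-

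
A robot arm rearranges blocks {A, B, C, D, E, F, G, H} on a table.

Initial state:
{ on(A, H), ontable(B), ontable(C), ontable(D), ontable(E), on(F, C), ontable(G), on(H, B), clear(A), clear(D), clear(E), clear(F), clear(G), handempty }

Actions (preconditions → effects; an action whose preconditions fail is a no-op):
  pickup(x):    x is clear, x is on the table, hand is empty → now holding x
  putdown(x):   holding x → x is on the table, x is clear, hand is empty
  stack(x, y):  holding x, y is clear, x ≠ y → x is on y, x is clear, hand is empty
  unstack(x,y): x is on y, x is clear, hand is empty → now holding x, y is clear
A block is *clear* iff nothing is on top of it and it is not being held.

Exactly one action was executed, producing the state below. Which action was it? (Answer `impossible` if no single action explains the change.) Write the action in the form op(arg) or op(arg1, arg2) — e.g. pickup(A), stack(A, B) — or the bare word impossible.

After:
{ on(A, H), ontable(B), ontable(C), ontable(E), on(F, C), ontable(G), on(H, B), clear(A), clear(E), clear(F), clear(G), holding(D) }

pickup(D)

target: towers=[B/H/A; C/F; E; G] holding=D
         pickup(G) → towers=[B/H/A; C/F; D; E] holding=G
     unstack(A, H) → towers=[B/H; C/F; D; E; G] holding=A
         pickup(E) → towers=[B/H/A; C/F; D; G] holding=E
     unstack(F, C) → towers=[B/H/A; C; D; E; G] holding=F
         pickup(D) → towers=[B/H/A; C/F; E; G] holding=D  ← match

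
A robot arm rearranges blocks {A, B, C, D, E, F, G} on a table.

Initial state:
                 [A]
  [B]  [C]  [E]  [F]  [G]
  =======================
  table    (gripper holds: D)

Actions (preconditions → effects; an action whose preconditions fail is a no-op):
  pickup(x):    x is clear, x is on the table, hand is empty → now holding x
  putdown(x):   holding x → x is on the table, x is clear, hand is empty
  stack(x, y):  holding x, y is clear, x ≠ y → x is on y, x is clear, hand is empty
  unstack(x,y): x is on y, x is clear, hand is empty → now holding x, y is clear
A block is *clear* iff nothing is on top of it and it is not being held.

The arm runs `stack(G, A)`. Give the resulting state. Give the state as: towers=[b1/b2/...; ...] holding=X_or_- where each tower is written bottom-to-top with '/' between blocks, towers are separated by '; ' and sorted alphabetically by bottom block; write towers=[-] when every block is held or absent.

before: towers=[B; C; E; F/A; G] holding=D
pre[stack(G, A)]: holding(G) no, clear(A) yes, G≠A yes
holding(G) unmet → stack(G, A) is a no-op
after:  towers=[B; C; E; F/A; G] holding=D

towers=[B; C; E; F/A; G] holding=D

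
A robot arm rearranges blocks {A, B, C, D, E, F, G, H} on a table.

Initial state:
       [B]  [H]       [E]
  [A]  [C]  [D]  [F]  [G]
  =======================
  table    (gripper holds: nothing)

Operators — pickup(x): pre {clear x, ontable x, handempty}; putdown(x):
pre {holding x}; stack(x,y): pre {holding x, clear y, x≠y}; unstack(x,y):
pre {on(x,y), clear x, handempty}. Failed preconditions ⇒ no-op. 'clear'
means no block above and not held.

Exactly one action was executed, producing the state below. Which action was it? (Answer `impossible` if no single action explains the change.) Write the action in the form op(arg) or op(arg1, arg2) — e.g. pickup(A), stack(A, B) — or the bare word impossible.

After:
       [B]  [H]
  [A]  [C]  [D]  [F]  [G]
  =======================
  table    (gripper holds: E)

unstack(E, G)

target: towers=[A; C/B; D/H; F; G] holding=E
         pickup(A) → towers=[C/B; D/H; F; G/E] holding=A
     unstack(E, G) → towers=[A; C/B; D/H; F; G] holding=E  ← match
     unstack(H, D) → towers=[A; C/B; D; F; G/E] holding=H
     unstack(B, C) → towers=[A; C; D/H; F; G/E] holding=B
         pickup(F) → towers=[A; C/B; D/H; G/E] holding=F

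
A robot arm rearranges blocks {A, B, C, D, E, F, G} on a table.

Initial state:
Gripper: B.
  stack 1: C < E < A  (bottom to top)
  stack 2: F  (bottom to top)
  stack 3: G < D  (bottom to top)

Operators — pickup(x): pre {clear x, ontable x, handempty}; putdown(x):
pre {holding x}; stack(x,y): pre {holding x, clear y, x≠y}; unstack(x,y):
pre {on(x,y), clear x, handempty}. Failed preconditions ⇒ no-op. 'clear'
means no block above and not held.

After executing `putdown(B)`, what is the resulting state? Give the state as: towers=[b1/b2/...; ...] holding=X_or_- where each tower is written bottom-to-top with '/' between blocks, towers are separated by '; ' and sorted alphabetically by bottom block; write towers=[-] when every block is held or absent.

towers=[B; C/E/A; F; G/D] holding=-

before: towers=[C/E/A; F; G/D] holding=B
pre[putdown(B)]: holding(B) ok
all met → apply putdown(B)
after:  towers=[B; C/E/A; F; G/D] holding=-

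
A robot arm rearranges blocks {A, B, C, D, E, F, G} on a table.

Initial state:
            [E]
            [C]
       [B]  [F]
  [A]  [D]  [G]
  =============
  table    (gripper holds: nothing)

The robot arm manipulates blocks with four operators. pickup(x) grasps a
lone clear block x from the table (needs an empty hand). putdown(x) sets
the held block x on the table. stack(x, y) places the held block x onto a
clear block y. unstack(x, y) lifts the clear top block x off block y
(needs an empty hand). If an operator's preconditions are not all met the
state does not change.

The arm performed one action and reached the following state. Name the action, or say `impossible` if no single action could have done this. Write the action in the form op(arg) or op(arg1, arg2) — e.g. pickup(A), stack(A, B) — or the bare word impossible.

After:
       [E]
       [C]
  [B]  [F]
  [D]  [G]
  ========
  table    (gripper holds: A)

pickup(A)

target: towers=[D/B; G/F/C/E] holding=A
     unstack(B, D) → towers=[A; D; G/F/C/E] holding=B
         pickup(A) → towers=[D/B; G/F/C/E] holding=A  ← match
     unstack(E, C) → towers=[A; D/B; G/F/C] holding=E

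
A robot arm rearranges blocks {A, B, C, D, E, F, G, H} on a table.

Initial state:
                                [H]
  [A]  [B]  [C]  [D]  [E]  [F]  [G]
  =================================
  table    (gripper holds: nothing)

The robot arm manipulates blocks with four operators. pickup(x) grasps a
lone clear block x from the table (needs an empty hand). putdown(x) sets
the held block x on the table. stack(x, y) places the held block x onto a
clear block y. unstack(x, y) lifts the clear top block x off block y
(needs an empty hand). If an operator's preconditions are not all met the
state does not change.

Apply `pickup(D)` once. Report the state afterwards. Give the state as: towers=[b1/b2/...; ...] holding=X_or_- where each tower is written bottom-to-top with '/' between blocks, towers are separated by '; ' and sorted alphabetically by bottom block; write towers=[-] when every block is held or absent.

towers=[A; B; C; E; F; G/H] holding=D

before: towers=[A; B; C; D; E; F; G/H] holding=-
pre[pickup(D)]: clear(D) ok, ontable(D) ok, handempty ok
all met → apply pickup(D)
after:  towers=[A; B; C; E; F; G/H] holding=D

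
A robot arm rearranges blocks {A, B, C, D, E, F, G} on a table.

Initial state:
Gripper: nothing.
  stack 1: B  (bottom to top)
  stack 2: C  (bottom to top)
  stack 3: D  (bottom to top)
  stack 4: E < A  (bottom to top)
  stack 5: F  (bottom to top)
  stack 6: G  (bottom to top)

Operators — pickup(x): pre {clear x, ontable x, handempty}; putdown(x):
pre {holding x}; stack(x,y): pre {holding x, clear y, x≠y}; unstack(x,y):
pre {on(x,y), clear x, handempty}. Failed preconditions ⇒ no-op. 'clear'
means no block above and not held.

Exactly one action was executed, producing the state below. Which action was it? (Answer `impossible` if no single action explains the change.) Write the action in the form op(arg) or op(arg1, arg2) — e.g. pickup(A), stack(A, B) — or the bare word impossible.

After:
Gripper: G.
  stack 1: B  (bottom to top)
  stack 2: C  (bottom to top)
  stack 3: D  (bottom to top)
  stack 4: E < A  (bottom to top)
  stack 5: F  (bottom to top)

target: towers=[B; C; D; E/A; F] holding=G
         pickup(B) → towers=[C; D; E/A; F; G] holding=B
         pickup(F) → towers=[B; C; D; E/A; G] holding=F
         pickup(G) → towers=[B; C; D; E/A; F] holding=G  ← match
         pickup(D) → towers=[B; C; E/A; F; G] holding=D
     unstack(A, E) → towers=[B; C; D; E; F; G] holding=A
         pickup(C) → towers=[B; D; E/A; F; G] holding=C

pickup(G)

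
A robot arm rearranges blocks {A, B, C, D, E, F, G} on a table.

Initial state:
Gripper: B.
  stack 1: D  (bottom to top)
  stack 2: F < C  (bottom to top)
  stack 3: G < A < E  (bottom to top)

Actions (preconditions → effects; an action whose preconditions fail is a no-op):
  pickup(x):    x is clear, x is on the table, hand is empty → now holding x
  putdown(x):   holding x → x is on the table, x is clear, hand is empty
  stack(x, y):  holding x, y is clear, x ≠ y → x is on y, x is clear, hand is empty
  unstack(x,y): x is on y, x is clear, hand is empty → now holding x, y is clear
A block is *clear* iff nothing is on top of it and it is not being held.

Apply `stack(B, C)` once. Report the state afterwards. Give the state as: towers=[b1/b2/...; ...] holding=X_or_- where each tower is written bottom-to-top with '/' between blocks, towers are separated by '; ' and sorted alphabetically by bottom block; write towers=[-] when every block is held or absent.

towers=[D; F/C/B; G/A/E] holding=-

before: towers=[D; F/C; G/A/E] holding=B
pre[stack(B, C)]: holding(B) ok, clear(C) ok, B≠C ok
all met → apply stack(B, C)
after:  towers=[D; F/C/B; G/A/E] holding=-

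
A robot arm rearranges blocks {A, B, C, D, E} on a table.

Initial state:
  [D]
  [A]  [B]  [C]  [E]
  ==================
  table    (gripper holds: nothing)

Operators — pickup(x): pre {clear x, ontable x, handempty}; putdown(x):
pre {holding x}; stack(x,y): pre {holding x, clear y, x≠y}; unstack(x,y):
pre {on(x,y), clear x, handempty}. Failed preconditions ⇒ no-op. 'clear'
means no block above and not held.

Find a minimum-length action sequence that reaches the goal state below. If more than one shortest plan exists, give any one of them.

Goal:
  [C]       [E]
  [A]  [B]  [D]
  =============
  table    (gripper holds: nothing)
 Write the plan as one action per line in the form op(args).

unstack(D, A)
putdown(D)
pickup(E)
stack(E, D)
pickup(C)
stack(C, A)

step 1 (unstack(D, A)): towers=[A; B; C; E] holding=D
step 2 (putdown(D)): towers=[A; B; C; D; E] holding=-
step 3 (pickup(E)): towers=[A; B; C; D] holding=E
step 4 (stack(E, D)): towers=[A; B; C; D/E] holding=-
step 5 (pickup(C)): towers=[A; B; D/E] holding=C
step 6 (stack(C, A)): towers=[A/C; B; D/E] holding=-
goal check: towers=[A/C; B; D/E] holding=- — reached (length 6, optimal by BFS)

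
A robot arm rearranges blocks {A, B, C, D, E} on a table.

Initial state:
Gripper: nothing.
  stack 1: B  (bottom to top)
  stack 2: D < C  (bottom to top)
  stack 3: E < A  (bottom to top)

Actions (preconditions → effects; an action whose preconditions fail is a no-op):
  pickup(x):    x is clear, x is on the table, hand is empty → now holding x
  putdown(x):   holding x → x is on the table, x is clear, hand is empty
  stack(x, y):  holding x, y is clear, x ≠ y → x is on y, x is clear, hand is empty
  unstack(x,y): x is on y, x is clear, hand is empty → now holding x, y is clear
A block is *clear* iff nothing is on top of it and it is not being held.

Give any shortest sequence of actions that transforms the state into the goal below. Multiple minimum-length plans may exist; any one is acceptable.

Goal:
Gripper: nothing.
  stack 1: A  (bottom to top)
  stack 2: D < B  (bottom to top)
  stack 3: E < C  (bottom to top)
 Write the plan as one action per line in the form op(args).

unstack(A, E)
putdown(A)
unstack(C, D)
stack(C, E)
pickup(B)
stack(B, D)

step 1 (unstack(A, E)): towers=[B; D/C; E] holding=A
step 2 (putdown(A)): towers=[A; B; D/C; E] holding=-
step 3 (unstack(C, D)): towers=[A; B; D; E] holding=C
step 4 (stack(C, E)): towers=[A; B; D; E/C] holding=-
step 5 (pickup(B)): towers=[A; D; E/C] holding=B
step 6 (stack(B, D)): towers=[A; D/B; E/C] holding=-
goal check: towers=[A; D/B; E/C] holding=- — reached (length 6, optimal by BFS)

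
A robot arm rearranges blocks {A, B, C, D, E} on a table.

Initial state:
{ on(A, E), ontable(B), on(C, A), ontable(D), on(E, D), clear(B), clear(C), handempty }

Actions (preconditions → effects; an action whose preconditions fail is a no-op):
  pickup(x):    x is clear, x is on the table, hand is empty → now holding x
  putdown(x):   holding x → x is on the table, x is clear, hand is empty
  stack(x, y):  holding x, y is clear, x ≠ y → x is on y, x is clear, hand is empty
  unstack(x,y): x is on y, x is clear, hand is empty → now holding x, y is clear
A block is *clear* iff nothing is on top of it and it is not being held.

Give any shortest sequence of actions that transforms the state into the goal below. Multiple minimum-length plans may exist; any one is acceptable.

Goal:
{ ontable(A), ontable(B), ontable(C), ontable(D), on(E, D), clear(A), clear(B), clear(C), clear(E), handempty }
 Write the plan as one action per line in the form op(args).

unstack(C, A)
putdown(C)
unstack(A, E)
putdown(A)

step 1 (unstack(C, A)): towers=[B; D/E/A] holding=C
step 2 (putdown(C)): towers=[B; C; D/E/A] holding=-
step 3 (unstack(A, E)): towers=[B; C; D/E] holding=A
step 4 (putdown(A)): towers=[A; B; C; D/E] holding=-
goal check: towers=[A; B; C; D/E] holding=- — reached (length 4, optimal by BFS)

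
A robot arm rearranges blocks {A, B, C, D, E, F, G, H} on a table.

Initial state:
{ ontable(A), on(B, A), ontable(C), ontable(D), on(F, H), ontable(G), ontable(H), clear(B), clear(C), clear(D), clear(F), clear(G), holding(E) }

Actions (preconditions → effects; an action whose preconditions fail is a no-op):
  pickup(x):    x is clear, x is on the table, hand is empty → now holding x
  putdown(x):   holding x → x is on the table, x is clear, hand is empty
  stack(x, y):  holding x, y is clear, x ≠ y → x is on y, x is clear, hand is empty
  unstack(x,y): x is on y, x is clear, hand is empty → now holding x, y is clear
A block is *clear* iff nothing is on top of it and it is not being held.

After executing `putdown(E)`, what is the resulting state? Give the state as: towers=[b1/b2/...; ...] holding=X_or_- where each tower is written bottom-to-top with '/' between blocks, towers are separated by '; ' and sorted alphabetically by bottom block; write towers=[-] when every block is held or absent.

before: towers=[A/B; C; D; G; H/F] holding=E
pre[putdown(E)]: holding(E) yes
all met → apply putdown(E)
after:  towers=[A/B; C; D; E; G; H/F] holding=-

towers=[A/B; C; D; E; G; H/F] holding=-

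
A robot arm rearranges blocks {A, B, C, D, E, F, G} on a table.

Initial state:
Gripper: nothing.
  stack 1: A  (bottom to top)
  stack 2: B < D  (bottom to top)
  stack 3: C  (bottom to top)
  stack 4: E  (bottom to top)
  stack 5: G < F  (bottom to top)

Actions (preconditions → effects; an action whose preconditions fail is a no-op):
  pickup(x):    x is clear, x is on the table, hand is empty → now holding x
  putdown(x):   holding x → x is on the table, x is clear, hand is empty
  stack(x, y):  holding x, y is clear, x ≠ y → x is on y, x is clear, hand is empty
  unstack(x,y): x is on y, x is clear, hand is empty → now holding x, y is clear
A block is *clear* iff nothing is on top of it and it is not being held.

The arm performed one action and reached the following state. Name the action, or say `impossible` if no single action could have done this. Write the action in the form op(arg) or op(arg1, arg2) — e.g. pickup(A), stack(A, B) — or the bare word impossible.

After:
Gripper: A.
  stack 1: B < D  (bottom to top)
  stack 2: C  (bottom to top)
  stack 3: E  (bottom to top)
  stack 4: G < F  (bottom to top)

target: towers=[B/D; C; E; G/F] holding=A
     unstack(F, G) → towers=[A; B/D; C; E; G] holding=F
     unstack(D, B) → towers=[A; B; C; E; G/F] holding=D
         pickup(A) → towers=[B/D; C; E; G/F] holding=A  ← match
         pickup(E) → towers=[A; B/D; C; G/F] holding=E
         pickup(C) → towers=[A; B/D; E; G/F] holding=C

pickup(A)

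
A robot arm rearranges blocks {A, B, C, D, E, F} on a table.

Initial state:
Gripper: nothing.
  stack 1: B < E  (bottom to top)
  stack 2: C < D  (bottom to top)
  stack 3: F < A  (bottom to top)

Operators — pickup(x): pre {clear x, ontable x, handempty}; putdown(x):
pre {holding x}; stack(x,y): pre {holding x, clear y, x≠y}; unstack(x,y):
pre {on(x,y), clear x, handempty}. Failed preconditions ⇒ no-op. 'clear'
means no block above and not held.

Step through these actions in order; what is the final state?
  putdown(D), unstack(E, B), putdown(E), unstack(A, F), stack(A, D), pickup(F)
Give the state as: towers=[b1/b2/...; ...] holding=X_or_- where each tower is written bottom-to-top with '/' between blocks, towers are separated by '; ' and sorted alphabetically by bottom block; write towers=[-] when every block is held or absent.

towers=[B; C/D/A; E] holding=F

step 1 (putdown(D)) [no-op]: towers=[B/E; C/D; F/A] holding=-
step 2 (unstack(E, B)): towers=[B; C/D; F/A] holding=E
step 3 (putdown(E)): towers=[B; C/D; E; F/A] holding=-
step 4 (unstack(A, F)): towers=[B; C/D; E; F] holding=A
step 5 (stack(A, D)): towers=[B; C/D/A; E; F] holding=-
step 6 (pickup(F)): towers=[B; C/D/A; E] holding=F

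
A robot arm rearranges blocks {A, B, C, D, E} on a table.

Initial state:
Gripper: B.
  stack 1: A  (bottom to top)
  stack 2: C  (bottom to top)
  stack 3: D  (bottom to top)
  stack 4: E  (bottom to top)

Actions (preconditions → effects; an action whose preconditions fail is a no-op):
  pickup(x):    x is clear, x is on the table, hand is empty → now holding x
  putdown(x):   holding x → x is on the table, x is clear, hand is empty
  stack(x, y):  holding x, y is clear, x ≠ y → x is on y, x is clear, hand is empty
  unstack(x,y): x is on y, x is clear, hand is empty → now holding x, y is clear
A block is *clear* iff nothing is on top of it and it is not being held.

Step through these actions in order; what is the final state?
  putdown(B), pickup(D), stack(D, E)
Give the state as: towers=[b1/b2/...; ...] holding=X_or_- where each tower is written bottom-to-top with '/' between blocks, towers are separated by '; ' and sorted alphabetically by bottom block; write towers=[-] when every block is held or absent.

step 1 (putdown(B)): towers=[A; B; C; D; E] holding=-
step 2 (pickup(D)): towers=[A; B; C; E] holding=D
step 3 (stack(D, E)): towers=[A; B; C; E/D] holding=-

towers=[A; B; C; E/D] holding=-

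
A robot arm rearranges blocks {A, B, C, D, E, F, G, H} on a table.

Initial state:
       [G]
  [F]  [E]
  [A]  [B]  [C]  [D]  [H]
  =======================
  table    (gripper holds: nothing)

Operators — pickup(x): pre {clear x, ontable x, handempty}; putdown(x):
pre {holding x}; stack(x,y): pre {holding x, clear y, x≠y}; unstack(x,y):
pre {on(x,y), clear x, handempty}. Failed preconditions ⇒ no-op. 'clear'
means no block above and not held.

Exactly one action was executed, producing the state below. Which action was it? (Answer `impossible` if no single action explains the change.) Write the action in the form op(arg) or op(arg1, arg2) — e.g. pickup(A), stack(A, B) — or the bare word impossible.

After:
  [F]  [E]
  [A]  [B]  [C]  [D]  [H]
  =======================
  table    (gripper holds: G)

target: towers=[A/F; B/E; C; D; H] holding=G
     unstack(G, E) → towers=[A/F; B/E; C; D; H] holding=G  ← match
         pickup(H) → towers=[A/F; B/E/G; C; D] holding=H
     unstack(F, A) → towers=[A; B/E/G; C; D; H] holding=F
         pickup(D) → towers=[A/F; B/E/G; C; H] holding=D
         pickup(C) → towers=[A/F; B/E/G; D; H] holding=C

unstack(G, E)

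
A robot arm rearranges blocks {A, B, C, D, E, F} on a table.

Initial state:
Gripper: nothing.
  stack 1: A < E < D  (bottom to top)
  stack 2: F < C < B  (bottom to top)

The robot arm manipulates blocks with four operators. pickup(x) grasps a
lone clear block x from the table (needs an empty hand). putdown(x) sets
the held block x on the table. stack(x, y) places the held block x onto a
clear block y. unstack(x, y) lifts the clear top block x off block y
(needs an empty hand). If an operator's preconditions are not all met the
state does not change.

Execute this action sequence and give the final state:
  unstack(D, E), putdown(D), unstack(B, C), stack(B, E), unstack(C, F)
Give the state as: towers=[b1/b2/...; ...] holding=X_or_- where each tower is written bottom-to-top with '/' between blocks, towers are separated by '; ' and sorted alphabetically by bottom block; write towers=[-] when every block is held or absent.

step 1 (unstack(D, E)): towers=[A/E; F/C/B] holding=D
step 2 (putdown(D)): towers=[A/E; D; F/C/B] holding=-
step 3 (unstack(B, C)): towers=[A/E; D; F/C] holding=B
step 4 (stack(B, E)): towers=[A/E/B; D; F/C] holding=-
step 5 (unstack(C, F)): towers=[A/E/B; D; F] holding=C

towers=[A/E/B; D; F] holding=C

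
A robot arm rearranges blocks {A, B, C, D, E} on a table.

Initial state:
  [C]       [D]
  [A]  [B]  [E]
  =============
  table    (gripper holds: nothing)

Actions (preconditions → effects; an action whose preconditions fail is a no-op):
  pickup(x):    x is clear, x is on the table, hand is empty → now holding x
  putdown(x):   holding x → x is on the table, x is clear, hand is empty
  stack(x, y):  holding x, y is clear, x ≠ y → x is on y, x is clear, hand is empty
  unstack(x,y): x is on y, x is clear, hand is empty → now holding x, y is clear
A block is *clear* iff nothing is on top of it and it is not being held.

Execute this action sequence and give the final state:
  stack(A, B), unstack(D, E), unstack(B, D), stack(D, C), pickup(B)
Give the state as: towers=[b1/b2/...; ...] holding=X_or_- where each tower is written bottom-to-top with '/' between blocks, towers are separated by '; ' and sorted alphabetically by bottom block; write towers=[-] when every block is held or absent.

step 1 (stack(A, B)) [no-op]: towers=[A/C; B; E/D] holding=-
step 2 (unstack(D, E)): towers=[A/C; B; E] holding=D
step 3 (unstack(B, D)) [no-op]: towers=[A/C; B; E] holding=D
step 4 (stack(D, C)): towers=[A/C/D; B; E] holding=-
step 5 (pickup(B)): towers=[A/C/D; E] holding=B

towers=[A/C/D; E] holding=B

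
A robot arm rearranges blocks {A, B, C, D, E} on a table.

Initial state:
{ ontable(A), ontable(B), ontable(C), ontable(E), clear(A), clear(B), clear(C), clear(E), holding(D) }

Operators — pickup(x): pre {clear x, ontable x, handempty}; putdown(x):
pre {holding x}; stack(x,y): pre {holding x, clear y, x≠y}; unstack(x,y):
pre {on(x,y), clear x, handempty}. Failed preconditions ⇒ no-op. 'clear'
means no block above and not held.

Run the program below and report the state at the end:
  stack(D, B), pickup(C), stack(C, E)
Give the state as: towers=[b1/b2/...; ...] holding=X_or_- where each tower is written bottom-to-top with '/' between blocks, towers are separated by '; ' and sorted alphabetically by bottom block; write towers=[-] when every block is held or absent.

step 1 (stack(D, B)): towers=[A; B/D; C; E] holding=-
step 2 (pickup(C)): towers=[A; B/D; E] holding=C
step 3 (stack(C, E)): towers=[A; B/D; E/C] holding=-

towers=[A; B/D; E/C] holding=-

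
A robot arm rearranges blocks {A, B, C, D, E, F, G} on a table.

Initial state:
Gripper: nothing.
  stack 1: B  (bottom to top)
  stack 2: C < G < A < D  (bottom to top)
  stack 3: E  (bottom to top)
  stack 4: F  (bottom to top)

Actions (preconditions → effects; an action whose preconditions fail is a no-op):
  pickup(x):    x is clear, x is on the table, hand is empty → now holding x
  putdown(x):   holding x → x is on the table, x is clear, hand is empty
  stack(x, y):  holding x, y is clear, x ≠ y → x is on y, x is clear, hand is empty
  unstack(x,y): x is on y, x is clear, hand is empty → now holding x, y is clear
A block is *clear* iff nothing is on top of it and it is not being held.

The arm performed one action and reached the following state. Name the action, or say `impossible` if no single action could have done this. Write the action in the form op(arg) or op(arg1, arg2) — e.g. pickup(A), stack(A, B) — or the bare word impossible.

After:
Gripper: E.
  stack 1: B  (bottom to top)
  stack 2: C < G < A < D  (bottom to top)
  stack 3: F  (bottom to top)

pickup(E)

target: towers=[B; C/G/A/D; F] holding=E
         pickup(B) → towers=[C/G/A/D; E; F] holding=B
         pickup(F) → towers=[B; C/G/A/D; E] holding=F
     unstack(D, A) → towers=[B; C/G/A; E; F] holding=D
         pickup(E) → towers=[B; C/G/A/D; F] holding=E  ← match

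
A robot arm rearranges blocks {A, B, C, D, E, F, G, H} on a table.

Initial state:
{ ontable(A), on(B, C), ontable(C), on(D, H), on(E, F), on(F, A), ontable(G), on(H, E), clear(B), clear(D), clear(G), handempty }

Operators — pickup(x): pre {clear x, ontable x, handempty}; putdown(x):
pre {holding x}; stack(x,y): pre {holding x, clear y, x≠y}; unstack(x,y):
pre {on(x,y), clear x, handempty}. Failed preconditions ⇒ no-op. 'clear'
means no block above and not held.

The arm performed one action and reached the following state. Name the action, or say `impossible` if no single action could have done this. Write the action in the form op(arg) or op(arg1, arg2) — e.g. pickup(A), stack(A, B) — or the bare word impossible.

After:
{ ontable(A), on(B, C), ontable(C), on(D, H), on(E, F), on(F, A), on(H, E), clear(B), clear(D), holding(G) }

target: towers=[A/F/E/H/D; C/B] holding=G
         pickup(G) → towers=[A/F/E/H/D; C/B] holding=G  ← match
     unstack(B, C) → towers=[A/F/E/H/D; C; G] holding=B
     unstack(D, H) → towers=[A/F/E/H; C/B; G] holding=D

pickup(G)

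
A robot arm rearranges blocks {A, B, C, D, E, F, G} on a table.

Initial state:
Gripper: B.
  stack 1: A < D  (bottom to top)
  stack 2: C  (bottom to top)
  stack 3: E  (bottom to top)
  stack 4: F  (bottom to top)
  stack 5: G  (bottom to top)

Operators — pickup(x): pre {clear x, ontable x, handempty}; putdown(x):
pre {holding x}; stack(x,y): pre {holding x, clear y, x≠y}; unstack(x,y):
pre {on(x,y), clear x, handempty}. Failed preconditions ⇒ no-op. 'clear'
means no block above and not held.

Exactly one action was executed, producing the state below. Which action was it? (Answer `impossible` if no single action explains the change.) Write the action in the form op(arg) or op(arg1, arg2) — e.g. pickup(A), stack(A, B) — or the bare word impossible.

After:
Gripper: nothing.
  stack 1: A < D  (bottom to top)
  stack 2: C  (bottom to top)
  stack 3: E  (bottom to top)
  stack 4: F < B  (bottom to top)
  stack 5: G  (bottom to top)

target: towers=[A/D; C; E; F/B; G] holding=-
        putdown(B) → towers=[A/D; B; C; E; F; G] holding=-
       stack(B, F) → towers=[A/D; C; E; F/B; G] holding=-  ← match
       stack(B, G) → towers=[A/D; C; E; F; G/B] holding=-
       stack(B, D) → towers=[A/D/B; C; E; F; G] holding=-
       stack(B, E) → towers=[A/D; C; E/B; F; G] holding=-
       stack(B, C) → towers=[A/D; C/B; E; F; G] holding=-

stack(B, F)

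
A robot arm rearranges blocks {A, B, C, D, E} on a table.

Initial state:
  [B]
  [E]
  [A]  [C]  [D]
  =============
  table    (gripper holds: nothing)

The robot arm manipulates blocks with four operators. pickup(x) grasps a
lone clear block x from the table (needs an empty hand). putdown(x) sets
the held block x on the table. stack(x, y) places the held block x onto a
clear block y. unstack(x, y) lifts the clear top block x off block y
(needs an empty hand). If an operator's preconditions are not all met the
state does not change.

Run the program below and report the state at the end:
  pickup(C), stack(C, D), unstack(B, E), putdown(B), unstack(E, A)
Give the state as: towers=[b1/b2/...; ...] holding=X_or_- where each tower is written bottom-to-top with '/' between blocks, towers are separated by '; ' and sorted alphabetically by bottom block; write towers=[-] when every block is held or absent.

towers=[A; B; D/C] holding=E

step 1 (pickup(C)): towers=[A/E/B; D] holding=C
step 2 (stack(C, D)): towers=[A/E/B; D/C] holding=-
step 3 (unstack(B, E)): towers=[A/E; D/C] holding=B
step 4 (putdown(B)): towers=[A/E; B; D/C] holding=-
step 5 (unstack(E, A)): towers=[A; B; D/C] holding=E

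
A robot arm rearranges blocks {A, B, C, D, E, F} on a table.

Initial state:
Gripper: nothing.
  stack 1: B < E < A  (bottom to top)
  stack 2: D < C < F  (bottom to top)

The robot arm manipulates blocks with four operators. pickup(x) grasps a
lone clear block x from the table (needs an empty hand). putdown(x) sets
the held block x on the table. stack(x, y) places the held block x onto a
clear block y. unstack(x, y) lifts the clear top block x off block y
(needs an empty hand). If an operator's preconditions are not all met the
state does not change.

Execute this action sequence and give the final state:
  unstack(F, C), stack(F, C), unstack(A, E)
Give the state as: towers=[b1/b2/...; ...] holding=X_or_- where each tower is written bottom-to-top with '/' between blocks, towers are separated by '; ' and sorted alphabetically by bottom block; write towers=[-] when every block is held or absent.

step 1 (unstack(F, C)): towers=[B/E/A; D/C] holding=F
step 2 (stack(F, C)): towers=[B/E/A; D/C/F] holding=-
step 3 (unstack(A, E)): towers=[B/E; D/C/F] holding=A

towers=[B/E; D/C/F] holding=A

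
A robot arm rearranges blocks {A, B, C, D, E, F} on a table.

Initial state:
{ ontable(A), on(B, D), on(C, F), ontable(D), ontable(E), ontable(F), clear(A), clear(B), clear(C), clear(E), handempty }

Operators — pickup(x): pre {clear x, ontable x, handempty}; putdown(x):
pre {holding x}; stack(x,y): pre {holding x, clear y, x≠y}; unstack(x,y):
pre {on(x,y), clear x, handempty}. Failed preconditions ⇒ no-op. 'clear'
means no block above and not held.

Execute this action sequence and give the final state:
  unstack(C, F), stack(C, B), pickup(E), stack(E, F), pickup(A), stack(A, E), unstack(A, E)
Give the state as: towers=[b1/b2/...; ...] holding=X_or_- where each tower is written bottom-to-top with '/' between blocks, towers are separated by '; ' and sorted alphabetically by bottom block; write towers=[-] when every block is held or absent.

towers=[D/B/C; F/E] holding=A

step 1 (unstack(C, F)): towers=[A; D/B; E; F] holding=C
step 2 (stack(C, B)): towers=[A; D/B/C; E; F] holding=-
step 3 (pickup(E)): towers=[A; D/B/C; F] holding=E
step 4 (stack(E, F)): towers=[A; D/B/C; F/E] holding=-
step 5 (pickup(A)): towers=[D/B/C; F/E] holding=A
step 6 (stack(A, E)): towers=[D/B/C; F/E/A] holding=-
step 7 (unstack(A, E)): towers=[D/B/C; F/E] holding=A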